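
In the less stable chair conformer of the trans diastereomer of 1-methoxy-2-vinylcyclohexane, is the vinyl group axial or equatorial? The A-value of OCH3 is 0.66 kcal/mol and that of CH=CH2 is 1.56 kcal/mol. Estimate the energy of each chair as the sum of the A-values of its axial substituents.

C1 and C2 have opposite parity, so for the trans isomer the two substituents are e,e in one chair and a,a in the other.
Chair I (methoxy axial, vinyl axial): E = 2.22 kcal/mol.
Chair II (methoxy equatorial, vinyl equatorial): E = 0.00 kcal/mol.
Chair I is the less stable (higher-energy) conformer, and in that chair the vinyl group is axial.

axial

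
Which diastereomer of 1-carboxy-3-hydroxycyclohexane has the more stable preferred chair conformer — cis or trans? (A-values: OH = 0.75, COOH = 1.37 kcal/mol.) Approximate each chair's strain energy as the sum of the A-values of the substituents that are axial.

cis

At 1,3 positions (parity same): cis → (e,e or a,a); trans → (a,e or e,a).
Best chair for cis: E = 0.00 kcal/mol; best chair for trans: E = 0.75 kcal/mol.
The cis isomer is lower by 0.75 kcal/mol.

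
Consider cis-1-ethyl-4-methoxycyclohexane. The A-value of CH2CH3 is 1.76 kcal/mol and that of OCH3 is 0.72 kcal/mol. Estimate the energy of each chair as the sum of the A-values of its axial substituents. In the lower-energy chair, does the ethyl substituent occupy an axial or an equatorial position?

C1 and C4 have opposite parity, so for the cis isomer the two substituents are one axial and one equatorial in each chair.
Chair I (ethyl axial, methoxy equatorial): E = 1.76 kcal/mol.
Chair II (ethyl equatorial, methoxy axial): E = 0.72 kcal/mol.
Chair II is the more stable (lower-energy) conformer, and in that chair the ethyl group is equatorial.

equatorial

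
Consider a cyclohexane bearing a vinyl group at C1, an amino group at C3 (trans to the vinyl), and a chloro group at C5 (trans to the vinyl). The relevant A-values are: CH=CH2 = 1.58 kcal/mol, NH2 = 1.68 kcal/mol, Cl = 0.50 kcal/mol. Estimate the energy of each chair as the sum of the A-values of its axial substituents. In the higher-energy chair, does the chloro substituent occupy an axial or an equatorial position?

Chair I (vinyl axial, amino equatorial, chloro equatorial): E = 1.58 kcal/mol.
Chair II (vinyl equatorial, amino axial, chloro axial): E = 2.18 kcal/mol.
Chair II is the less stable (higher-energy) conformer, and in that chair the chloro group is axial.

axial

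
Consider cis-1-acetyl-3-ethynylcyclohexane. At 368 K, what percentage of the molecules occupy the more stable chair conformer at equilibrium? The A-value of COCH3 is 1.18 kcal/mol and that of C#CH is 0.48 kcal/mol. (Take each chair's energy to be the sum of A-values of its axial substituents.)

90.6%

C1 and C3 have the same parity, so for the cis isomer the two substituents are e,e in one chair and a,a in the other.
Chair I (acetyl axial, ethynyl axial): E = 1.66 kcal/mol; chair II (acetyl equatorial, ethynyl equatorial): E = 0.00 kcal/mol.
ΔG = 1.66 kcal/mol between the two chairs.
K = exp(ΔG/RT) with R = 1.987×10⁻³ kcal mol⁻¹ K⁻¹ and T = 368 K gives K ≈ 9.68.
Fraction in the lower-energy chair = K/(K+1) = 90.6%.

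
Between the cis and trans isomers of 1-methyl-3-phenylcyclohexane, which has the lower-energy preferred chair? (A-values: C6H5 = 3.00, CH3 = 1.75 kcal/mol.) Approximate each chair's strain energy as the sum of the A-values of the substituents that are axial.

At 1,3 positions (parity same): cis → (e,e or a,a); trans → (a,e or e,a).
Best chair for cis: E = 0.00 kcal/mol; best chair for trans: E = 1.75 kcal/mol.
The cis isomer is lower by 1.75 kcal/mol.

cis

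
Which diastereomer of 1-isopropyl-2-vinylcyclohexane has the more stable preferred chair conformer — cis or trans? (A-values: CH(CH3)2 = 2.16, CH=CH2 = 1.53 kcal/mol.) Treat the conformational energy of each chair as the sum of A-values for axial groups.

trans

At 1,2 positions (parity opposite): cis → (a,e or e,a); trans → (e,e or a,a).
Best chair for cis: E = 1.53 kcal/mol; best chair for trans: E = 0.00 kcal/mol.
The trans isomer is lower by 1.53 kcal/mol.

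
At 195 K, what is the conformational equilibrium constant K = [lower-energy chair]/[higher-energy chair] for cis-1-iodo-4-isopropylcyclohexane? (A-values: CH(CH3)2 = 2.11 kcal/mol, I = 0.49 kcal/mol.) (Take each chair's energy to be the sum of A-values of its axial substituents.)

C1 and C4 have opposite parity, so for the cis isomer the two substituents are one axial and one equatorial in each chair.
Chair I (isopropyl axial, iodo equatorial): E = 2.11 kcal/mol; chair II (isopropyl equatorial, iodo axial): E = 0.49 kcal/mol.
ΔG = 1.62 kcal/mol between the two chairs.
K = exp(ΔG/RT) with R = 1.987×10⁻³ kcal mol⁻¹ K⁻¹ and T = 195 K gives K ≈ 65.4.

K ≈ 65.4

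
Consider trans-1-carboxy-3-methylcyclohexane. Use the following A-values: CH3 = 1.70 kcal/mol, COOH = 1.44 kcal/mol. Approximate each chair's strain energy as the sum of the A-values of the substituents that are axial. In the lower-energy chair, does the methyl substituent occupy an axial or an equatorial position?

C1 and C3 have the same parity, so for the trans isomer the two substituents are one axial and one equatorial in each chair.
Chair I (methyl axial, carboxyl equatorial): E = 1.70 kcal/mol.
Chair II (methyl equatorial, carboxyl axial): E = 1.44 kcal/mol.
Chair II is the more stable (lower-energy) conformer, and in that chair the methyl group is equatorial.

equatorial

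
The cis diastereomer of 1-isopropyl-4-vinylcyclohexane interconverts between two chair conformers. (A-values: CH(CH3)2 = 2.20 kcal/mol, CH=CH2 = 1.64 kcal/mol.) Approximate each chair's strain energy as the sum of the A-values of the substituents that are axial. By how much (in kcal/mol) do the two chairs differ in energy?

0.56 kcal/mol

C1 and C4 have opposite parity, so for the cis isomer the two substituents are one axial and one equatorial in each chair.
Chair I (isopropyl axial, vinyl equatorial): E = 2.20 kcal/mol.
Chair II (isopropyl equatorial, vinyl axial): E = 1.64 kcal/mol.
ΔE = 2.20 − 1.64 = 0.56 kcal/mol; chair II is more stable.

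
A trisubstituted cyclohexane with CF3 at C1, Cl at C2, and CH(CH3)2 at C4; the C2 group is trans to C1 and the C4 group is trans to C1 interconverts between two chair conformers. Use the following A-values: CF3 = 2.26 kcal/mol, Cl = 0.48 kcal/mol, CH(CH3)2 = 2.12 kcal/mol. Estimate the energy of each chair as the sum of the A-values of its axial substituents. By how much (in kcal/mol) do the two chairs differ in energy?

4.86 kcal/mol

Chair I (trifluoromethyl axial, chloro axial, isopropyl axial): E = 4.86 kcal/mol.
Chair II (trifluoromethyl equatorial, chloro equatorial, isopropyl equatorial): E = 0.00 kcal/mol.
ΔE = 4.86 − 0.00 = 4.86 kcal/mol; chair II is more stable.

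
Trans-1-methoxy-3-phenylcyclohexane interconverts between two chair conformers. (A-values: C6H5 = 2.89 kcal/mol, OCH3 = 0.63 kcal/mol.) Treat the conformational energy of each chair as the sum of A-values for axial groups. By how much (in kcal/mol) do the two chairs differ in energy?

C1 and C3 have the same parity, so for the trans isomer the two substituents are one axial and one equatorial in each chair.
Chair I (phenyl axial, methoxy equatorial): E = 2.89 kcal/mol.
Chair II (phenyl equatorial, methoxy axial): E = 0.63 kcal/mol.
ΔE = 2.89 − 0.63 = 2.26 kcal/mol; chair II is more stable.

2.26 kcal/mol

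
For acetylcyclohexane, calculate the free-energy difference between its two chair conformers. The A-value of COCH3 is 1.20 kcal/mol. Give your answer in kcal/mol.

A monosubstituted cyclohexane has one chair with the acetyl group axial (E = A = 1.20 kcal/mol) and one with it equatorial (E = 0).
ΔE = 1.20 − 0 = 1.20 kcal/mol.

1.20 kcal/mol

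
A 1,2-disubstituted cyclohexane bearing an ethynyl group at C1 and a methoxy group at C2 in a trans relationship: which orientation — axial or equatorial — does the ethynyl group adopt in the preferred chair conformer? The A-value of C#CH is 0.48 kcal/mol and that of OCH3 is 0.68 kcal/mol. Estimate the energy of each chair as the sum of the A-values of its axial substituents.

C1 and C2 have opposite parity, so for the trans isomer the two substituents are e,e in one chair and a,a in the other.
Chair I (ethynyl axial, methoxy axial): E = 1.16 kcal/mol.
Chair II (ethynyl equatorial, methoxy equatorial): E = 0.00 kcal/mol.
Chair II is the more stable (lower-energy) conformer, and in that chair the ethynyl group is equatorial.

equatorial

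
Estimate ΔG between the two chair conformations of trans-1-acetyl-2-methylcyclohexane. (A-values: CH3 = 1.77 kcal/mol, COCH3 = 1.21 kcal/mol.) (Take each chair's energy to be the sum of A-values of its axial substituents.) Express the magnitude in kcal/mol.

C1 and C2 have opposite parity, so for the trans isomer the two substituents are e,e in one chair and a,a in the other.
Chair I (methyl axial, acetyl axial): E = 2.98 kcal/mol.
Chair II (methyl equatorial, acetyl equatorial): E = 0.00 kcal/mol.
ΔE = 2.98 − 0.00 = 2.98 kcal/mol; chair II is more stable.

2.98 kcal/mol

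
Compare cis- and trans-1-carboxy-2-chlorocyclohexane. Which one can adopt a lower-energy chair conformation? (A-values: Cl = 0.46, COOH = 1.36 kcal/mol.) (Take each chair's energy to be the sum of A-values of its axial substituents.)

At 1,2 positions (parity opposite): cis → (a,e or e,a); trans → (e,e or a,a).
Best chair for cis: E = 0.46 kcal/mol; best chair for trans: E = 0.00 kcal/mol.
The trans isomer is lower by 0.46 kcal/mol.

trans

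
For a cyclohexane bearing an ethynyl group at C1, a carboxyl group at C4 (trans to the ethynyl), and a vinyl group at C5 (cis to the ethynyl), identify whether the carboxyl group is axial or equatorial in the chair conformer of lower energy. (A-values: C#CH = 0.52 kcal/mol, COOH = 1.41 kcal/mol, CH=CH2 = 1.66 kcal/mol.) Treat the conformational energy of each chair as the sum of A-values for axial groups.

Chair I (ethynyl axial, carboxyl axial, vinyl axial): E = 3.59 kcal/mol.
Chair II (ethynyl equatorial, carboxyl equatorial, vinyl equatorial): E = 0.00 kcal/mol.
Chair II is the more stable (lower-energy) conformer, and in that chair the carboxyl group is equatorial.

equatorial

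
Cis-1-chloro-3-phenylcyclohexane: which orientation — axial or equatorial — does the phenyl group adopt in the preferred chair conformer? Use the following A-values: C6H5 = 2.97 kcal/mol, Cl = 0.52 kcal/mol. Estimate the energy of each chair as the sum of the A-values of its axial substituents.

C1 and C3 have the same parity, so for the cis isomer the two substituents are e,e in one chair and a,a in the other.
Chair I (phenyl axial, chloro axial): E = 3.49 kcal/mol.
Chair II (phenyl equatorial, chloro equatorial): E = 0.00 kcal/mol.
Chair II is the more stable (lower-energy) conformer, and in that chair the phenyl group is equatorial.

equatorial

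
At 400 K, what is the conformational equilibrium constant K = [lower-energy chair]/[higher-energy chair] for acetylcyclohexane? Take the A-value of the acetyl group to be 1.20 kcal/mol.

One chair has the acetyl group axial (E = 1.20 kcal/mol) and the other has it equatorial (E = 0).
ΔG = 1.20 kcal/mol between the two chairs.
K = exp(ΔG/RT) with R = 1.987×10⁻³ kcal mol⁻¹ K⁻¹ and T = 400 K gives K ≈ 4.53.

K ≈ 4.53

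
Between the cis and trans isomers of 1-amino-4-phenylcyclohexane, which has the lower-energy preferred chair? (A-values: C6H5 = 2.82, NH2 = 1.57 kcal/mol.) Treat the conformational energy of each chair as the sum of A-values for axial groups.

trans

At 1,4 positions (parity opposite): cis → (a,e or e,a); trans → (e,e or a,a).
Best chair for cis: E = 1.57 kcal/mol; best chair for trans: E = 0.00 kcal/mol.
The trans isomer is lower by 1.57 kcal/mol.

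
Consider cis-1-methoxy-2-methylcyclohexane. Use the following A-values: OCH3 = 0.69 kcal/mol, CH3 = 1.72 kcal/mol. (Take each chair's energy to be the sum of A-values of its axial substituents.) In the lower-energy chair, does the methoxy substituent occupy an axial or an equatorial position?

axial

C1 and C2 have opposite parity, so for the cis isomer the two substituents are one axial and one equatorial in each chair.
Chair I (methoxy axial, methyl equatorial): E = 0.69 kcal/mol.
Chair II (methoxy equatorial, methyl axial): E = 1.72 kcal/mol.
Chair I is the more stable (lower-energy) conformer, and in that chair the methoxy group is axial.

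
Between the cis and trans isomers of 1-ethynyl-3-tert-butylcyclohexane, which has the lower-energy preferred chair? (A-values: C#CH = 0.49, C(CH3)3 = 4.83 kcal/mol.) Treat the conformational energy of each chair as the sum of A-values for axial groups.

At 1,3 positions (parity same): cis → (e,e or a,a); trans → (a,e or e,a).
Best chair for cis: E = 0.00 kcal/mol; best chair for trans: E = 0.49 kcal/mol.
The cis isomer is lower by 0.49 kcal/mol.

cis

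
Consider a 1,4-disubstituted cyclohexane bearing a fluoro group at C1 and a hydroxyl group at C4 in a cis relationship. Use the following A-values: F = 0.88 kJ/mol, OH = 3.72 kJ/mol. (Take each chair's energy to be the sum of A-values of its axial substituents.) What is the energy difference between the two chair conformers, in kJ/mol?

C1 and C4 have opposite parity, so for the cis isomer the two substituents are one axial and one equatorial in each chair.
Chair I (fluoro axial, hydroxyl equatorial): E = 0.88 kJ/mol.
Chair II (fluoro equatorial, hydroxyl axial): E = 3.72 kJ/mol.
ΔE = 3.72 − 0.88 = 2.84 kJ/mol; chair I is more stable.

2.84 kJ/mol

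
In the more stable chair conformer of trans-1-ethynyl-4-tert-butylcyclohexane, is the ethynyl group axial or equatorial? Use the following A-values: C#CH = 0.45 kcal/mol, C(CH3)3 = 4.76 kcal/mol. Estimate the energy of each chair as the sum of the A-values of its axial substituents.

C1 and C4 have opposite parity, so for the trans isomer the two substituents are e,e in one chair and a,a in the other.
Chair I (ethynyl axial, tert-butyl axial): E = 5.21 kcal/mol.
Chair II (ethynyl equatorial, tert-butyl equatorial): E = 0.00 kcal/mol.
Chair II is the more stable (lower-energy) conformer, and in that chair the ethynyl group is equatorial.

equatorial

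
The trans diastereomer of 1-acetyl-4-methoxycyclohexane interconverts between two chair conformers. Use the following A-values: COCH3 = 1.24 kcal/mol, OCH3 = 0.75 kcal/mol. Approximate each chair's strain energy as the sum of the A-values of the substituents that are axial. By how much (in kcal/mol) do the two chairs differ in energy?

C1 and C4 have opposite parity, so for the trans isomer the two substituents are e,e in one chair and a,a in the other.
Chair I (acetyl axial, methoxy axial): E = 1.99 kcal/mol.
Chair II (acetyl equatorial, methoxy equatorial): E = 0.00 kcal/mol.
ΔE = 1.99 − 0.00 = 1.99 kcal/mol; chair II is more stable.

1.99 kcal/mol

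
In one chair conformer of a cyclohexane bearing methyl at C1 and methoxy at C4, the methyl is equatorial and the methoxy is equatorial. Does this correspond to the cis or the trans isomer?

C1 and C4 have opposite parity, so their axial bonds point in opposite directions.
With opposite-parity carbons, two substituents on the same face are one axial and one equatorial; opposite faces give both axial or both equatorial.
Here the groups are equatorial/equatorial → opposite face → trans.

trans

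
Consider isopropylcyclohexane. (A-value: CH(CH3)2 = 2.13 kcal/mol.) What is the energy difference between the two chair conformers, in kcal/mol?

2.13 kcal/mol

A monosubstituted cyclohexane has one chair with the isopropyl group axial (E = A = 2.13 kcal/mol) and one with it equatorial (E = 0).
ΔE = 2.13 − 0 = 2.13 kcal/mol.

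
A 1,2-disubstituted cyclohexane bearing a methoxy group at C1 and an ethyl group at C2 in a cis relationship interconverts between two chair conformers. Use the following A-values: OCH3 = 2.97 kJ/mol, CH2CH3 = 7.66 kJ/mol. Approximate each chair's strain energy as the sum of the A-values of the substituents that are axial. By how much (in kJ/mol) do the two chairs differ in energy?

C1 and C2 have opposite parity, so for the cis isomer the two substituents are one axial and one equatorial in each chair.
Chair I (methoxy axial, ethyl equatorial): E = 2.97 kJ/mol.
Chair II (methoxy equatorial, ethyl axial): E = 7.66 kJ/mol.
ΔE = 7.66 − 2.97 = 4.69 kJ/mol; chair I is more stable.

4.69 kJ/mol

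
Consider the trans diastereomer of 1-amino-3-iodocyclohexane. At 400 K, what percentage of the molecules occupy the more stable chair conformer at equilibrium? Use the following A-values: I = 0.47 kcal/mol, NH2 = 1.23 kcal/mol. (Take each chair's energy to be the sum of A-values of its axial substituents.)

C1 and C3 have the same parity, so for the trans isomer the two substituents are one axial and one equatorial in each chair.
Chair I (iodo axial, amino equatorial): E = 0.47 kcal/mol; chair II (iodo equatorial, amino axial): E = 1.23 kcal/mol.
ΔG = 0.76 kcal/mol between the two chairs.
K = exp(ΔG/RT) with R = 1.987×10⁻³ kcal mol⁻¹ K⁻¹ and T = 400 K gives K ≈ 2.6.
Fraction in the lower-energy chair = K/(K+1) = 72.2%.

72.2%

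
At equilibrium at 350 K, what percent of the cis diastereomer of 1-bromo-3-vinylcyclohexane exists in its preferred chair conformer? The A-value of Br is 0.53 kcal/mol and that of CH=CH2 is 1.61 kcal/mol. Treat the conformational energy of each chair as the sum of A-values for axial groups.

95.6%

C1 and C3 have the same parity, so for the cis isomer the two substituents are e,e in one chair and a,a in the other.
Chair I (bromo axial, vinyl axial): E = 2.14 kcal/mol; chair II (bromo equatorial, vinyl equatorial): E = 0.00 kcal/mol.
ΔG = 2.14 kcal/mol between the two chairs.
K = exp(ΔG/RT) with R = 1.987×10⁻³ kcal mol⁻¹ K⁻¹ and T = 350 K gives K ≈ 21.7.
Fraction in the lower-energy chair = K/(K+1) = 95.6%.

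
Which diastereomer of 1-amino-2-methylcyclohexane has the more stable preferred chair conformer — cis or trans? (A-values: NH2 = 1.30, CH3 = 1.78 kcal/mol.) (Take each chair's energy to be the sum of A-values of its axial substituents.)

At 1,2 positions (parity opposite): cis → (a,e or e,a); trans → (e,e or a,a).
Best chair for cis: E = 1.30 kcal/mol; best chair for trans: E = 0.00 kcal/mol.
The trans isomer is lower by 1.30 kcal/mol.

trans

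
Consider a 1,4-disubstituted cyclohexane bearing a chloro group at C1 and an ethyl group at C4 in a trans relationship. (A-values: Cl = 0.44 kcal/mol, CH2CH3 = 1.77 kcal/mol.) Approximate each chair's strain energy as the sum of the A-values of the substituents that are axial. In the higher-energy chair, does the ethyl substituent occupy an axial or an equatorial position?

axial

C1 and C4 have opposite parity, so for the trans isomer the two substituents are e,e in one chair and a,a in the other.
Chair I (chloro axial, ethyl axial): E = 2.21 kcal/mol.
Chair II (chloro equatorial, ethyl equatorial): E = 0.00 kcal/mol.
Chair I is the less stable (higher-energy) conformer, and in that chair the ethyl group is axial.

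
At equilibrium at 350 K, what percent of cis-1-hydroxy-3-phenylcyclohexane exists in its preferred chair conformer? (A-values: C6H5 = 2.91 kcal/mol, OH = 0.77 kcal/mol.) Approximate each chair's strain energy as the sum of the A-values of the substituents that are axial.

99.5%

C1 and C3 have the same parity, so for the cis isomer the two substituents are e,e in one chair and a,a in the other.
Chair I (phenyl axial, hydroxyl axial): E = 3.68 kcal/mol; chair II (phenyl equatorial, hydroxyl equatorial): E = 0.00 kcal/mol.
ΔG = 3.68 kcal/mol between the two chairs.
K = exp(ΔG/RT) with R = 1.987×10⁻³ kcal mol⁻¹ K⁻¹ and T = 350 K gives K ≈ 199.
Fraction in the lower-energy chair = K/(K+1) = 99.5%.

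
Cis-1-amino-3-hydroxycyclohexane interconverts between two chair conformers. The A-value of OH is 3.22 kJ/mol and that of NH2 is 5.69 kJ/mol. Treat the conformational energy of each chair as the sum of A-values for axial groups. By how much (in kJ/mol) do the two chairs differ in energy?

8.91 kJ/mol

C1 and C3 have the same parity, so for the cis isomer the two substituents are e,e in one chair and a,a in the other.
Chair I (hydroxyl axial, amino axial): E = 8.91 kJ/mol.
Chair II (hydroxyl equatorial, amino equatorial): E = 0.00 kJ/mol.
ΔE = 8.91 − 0.00 = 8.91 kJ/mol; chair II is more stable.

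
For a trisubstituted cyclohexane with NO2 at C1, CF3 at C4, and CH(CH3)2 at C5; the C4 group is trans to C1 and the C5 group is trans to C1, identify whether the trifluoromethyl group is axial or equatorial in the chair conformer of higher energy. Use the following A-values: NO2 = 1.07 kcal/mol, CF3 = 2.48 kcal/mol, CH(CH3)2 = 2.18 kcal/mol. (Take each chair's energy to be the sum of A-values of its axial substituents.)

Chair I (nitro axial, trifluoromethyl axial, isopropyl equatorial): E = 3.55 kcal/mol.
Chair II (nitro equatorial, trifluoromethyl equatorial, isopropyl axial): E = 2.18 kcal/mol.
Chair I is the less stable (higher-energy) conformer, and in that chair the trifluoromethyl group is axial.

axial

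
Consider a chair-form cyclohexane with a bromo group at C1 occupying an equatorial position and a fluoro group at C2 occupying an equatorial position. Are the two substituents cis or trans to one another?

trans

C1 and C2 have opposite parity, so their axial bonds point in opposite directions.
With opposite-parity carbons, two substituents on the same face are one axial and one equatorial; opposite faces give both axial or both equatorial.
Here the groups are equatorial/equatorial → opposite face → trans.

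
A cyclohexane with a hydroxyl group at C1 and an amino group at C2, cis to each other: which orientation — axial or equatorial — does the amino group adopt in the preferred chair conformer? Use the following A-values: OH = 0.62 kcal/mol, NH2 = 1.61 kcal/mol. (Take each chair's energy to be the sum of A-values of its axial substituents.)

C1 and C2 have opposite parity, so for the cis isomer the two substituents are one axial and one equatorial in each chair.
Chair I (hydroxyl axial, amino equatorial): E = 0.62 kcal/mol.
Chair II (hydroxyl equatorial, amino axial): E = 1.61 kcal/mol.
Chair I is the more stable (lower-energy) conformer, and in that chair the amino group is equatorial.

equatorial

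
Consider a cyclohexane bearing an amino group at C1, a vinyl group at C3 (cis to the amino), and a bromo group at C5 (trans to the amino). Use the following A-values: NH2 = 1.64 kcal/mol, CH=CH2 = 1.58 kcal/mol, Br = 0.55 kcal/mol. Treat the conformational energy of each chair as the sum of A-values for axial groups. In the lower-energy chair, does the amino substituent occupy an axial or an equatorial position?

Chair I (amino axial, vinyl axial, bromo equatorial): E = 3.22 kcal/mol.
Chair II (amino equatorial, vinyl equatorial, bromo axial): E = 0.55 kcal/mol.
Chair II is the more stable (lower-energy) conformer, and in that chair the amino group is equatorial.

equatorial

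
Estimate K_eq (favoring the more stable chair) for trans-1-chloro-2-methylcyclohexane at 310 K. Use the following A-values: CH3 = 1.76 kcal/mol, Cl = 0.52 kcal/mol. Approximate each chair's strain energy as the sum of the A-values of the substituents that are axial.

C1 and C2 have opposite parity, so for the trans isomer the two substituents are e,e in one chair and a,a in the other.
Chair I (methyl axial, chloro axial): E = 2.28 kcal/mol; chair II (methyl equatorial, chloro equatorial): E = 0.00 kcal/mol.
ΔG = 2.28 kcal/mol between the two chairs.
K = exp(ΔG/RT) with R = 1.987×10⁻³ kcal mol⁻¹ K⁻¹ and T = 310 K gives K ≈ 40.5.

K ≈ 40.5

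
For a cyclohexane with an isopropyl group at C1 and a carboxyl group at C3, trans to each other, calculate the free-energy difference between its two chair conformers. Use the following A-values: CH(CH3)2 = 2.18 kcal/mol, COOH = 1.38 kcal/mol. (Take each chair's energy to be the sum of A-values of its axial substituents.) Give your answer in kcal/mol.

C1 and C3 have the same parity, so for the trans isomer the two substituents are one axial and one equatorial in each chair.
Chair I (isopropyl axial, carboxyl equatorial): E = 2.18 kcal/mol.
Chair II (isopropyl equatorial, carboxyl axial): E = 1.38 kcal/mol.
ΔE = 2.18 − 1.38 = 0.80 kcal/mol; chair II is more stable.

0.80 kcal/mol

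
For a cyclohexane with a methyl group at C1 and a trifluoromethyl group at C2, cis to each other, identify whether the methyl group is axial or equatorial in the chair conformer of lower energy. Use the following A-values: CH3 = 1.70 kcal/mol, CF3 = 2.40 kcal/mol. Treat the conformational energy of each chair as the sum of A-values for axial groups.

axial

C1 and C2 have opposite parity, so for the cis isomer the two substituents are one axial and one equatorial in each chair.
Chair I (methyl axial, trifluoromethyl equatorial): E = 1.70 kcal/mol.
Chair II (methyl equatorial, trifluoromethyl axial): E = 2.40 kcal/mol.
Chair I is the more stable (lower-energy) conformer, and in that chair the methyl group is axial.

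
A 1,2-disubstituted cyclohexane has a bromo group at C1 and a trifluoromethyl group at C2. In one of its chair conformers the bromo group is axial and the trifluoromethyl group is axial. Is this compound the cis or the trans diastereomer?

C1 and C2 have opposite parity, so their axial bonds point in opposite directions.
With opposite-parity carbons, two substituents on the same face are one axial and one equatorial; opposite faces give both axial or both equatorial.
Here the groups are axial/axial → opposite face → trans.

trans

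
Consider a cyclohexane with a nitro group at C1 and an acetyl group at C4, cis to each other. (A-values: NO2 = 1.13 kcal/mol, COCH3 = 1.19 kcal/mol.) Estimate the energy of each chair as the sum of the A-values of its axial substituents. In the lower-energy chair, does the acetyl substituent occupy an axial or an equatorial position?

C1 and C4 have opposite parity, so for the cis isomer the two substituents are one axial and one equatorial in each chair.
Chair I (nitro axial, acetyl equatorial): E = 1.13 kcal/mol.
Chair II (nitro equatorial, acetyl axial): E = 1.19 kcal/mol.
Chair I is the more stable (lower-energy) conformer, and in that chair the acetyl group is equatorial.

equatorial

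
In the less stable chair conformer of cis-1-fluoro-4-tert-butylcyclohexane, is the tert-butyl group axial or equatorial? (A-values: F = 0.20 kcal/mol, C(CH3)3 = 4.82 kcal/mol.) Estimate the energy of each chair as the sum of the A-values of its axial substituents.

C1 and C4 have opposite parity, so for the cis isomer the two substituents are one axial and one equatorial in each chair.
Chair I (fluoro axial, tert-butyl equatorial): E = 0.20 kcal/mol.
Chair II (fluoro equatorial, tert-butyl axial): E = 4.82 kcal/mol.
Chair II is the less stable (higher-energy) conformer, and in that chair the tert-butyl group is axial.

axial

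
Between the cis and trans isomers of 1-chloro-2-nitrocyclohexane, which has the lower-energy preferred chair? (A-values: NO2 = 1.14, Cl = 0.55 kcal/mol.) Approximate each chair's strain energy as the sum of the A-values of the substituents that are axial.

At 1,2 positions (parity opposite): cis → (a,e or e,a); trans → (e,e or a,a).
Best chair for cis: E = 0.55 kcal/mol; best chair for trans: E = 0.00 kcal/mol.
The trans isomer is lower by 0.55 kcal/mol.

trans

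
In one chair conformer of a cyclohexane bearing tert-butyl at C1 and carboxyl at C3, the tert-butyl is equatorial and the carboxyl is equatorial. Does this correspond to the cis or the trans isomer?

C1 and C3 have the same parity, so their axial bonds point in the same direction.
With same-parity carbons, two substituents on the same face are both axial or both equatorial; opposite faces give one of each.
Here the groups are equatorial/equatorial → same face → cis.

cis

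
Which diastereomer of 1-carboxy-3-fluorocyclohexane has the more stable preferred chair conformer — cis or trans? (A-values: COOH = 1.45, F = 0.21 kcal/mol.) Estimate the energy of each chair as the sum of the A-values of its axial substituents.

cis

At 1,3 positions (parity same): cis → (e,e or a,a); trans → (a,e or e,a).
Best chair for cis: E = 0.00 kcal/mol; best chair for trans: E = 0.21 kcal/mol.
The cis isomer is lower by 0.21 kcal/mol.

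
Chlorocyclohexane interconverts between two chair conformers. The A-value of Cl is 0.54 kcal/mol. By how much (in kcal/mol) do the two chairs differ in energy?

A monosubstituted cyclohexane has one chair with the chloro group axial (E = A = 0.54 kcal/mol) and one with it equatorial (E = 0).
ΔE = 0.54 − 0 = 0.54 kcal/mol.

0.54 kcal/mol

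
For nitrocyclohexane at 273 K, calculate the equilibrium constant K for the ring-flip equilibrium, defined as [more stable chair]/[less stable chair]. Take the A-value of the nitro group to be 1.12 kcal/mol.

K ≈ 7.88

One chair has the nitro group axial (E = 1.12 kcal/mol) and the other has it equatorial (E = 0).
ΔG = 1.12 kcal/mol between the two chairs.
K = exp(ΔG/RT) with R = 1.987×10⁻³ kcal mol⁻¹ K⁻¹ and T = 273 K gives K ≈ 7.88.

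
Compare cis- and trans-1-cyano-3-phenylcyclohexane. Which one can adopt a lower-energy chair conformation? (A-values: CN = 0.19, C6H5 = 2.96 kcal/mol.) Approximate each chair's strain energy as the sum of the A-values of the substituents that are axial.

cis

At 1,3 positions (parity same): cis → (e,e or a,a); trans → (a,e or e,a).
Best chair for cis: E = 0.00 kcal/mol; best chair for trans: E = 0.19 kcal/mol.
The cis isomer is lower by 0.19 kcal/mol.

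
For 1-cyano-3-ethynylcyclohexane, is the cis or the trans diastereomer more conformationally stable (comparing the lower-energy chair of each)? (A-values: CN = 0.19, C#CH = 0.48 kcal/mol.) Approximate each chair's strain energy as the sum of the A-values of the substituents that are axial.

cis

At 1,3 positions (parity same): cis → (e,e or a,a); trans → (a,e or e,a).
Best chair for cis: E = 0.00 kcal/mol; best chair for trans: E = 0.19 kcal/mol.
The cis isomer is lower by 0.19 kcal/mol.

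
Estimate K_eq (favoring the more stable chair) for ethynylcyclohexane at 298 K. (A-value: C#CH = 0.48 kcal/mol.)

K ≈ 2.25

One chair has the ethynyl group axial (E = 0.48 kcal/mol) and the other has it equatorial (E = 0).
ΔG = 0.48 kcal/mol between the two chairs.
K = exp(ΔG/RT) with R = 1.987×10⁻³ kcal mol⁻¹ K⁻¹ and T = 298 K gives K ≈ 2.25.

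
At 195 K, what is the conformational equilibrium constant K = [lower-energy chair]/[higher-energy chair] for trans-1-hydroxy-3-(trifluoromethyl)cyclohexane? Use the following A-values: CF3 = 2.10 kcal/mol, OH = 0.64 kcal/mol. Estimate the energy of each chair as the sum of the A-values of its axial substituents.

K ≈ 43.3

C1 and C3 have the same parity, so for the trans isomer the two substituents are one axial and one equatorial in each chair.
Chair I (trifluoromethyl axial, hydroxyl equatorial): E = 2.10 kcal/mol; chair II (trifluoromethyl equatorial, hydroxyl axial): E = 0.64 kcal/mol.
ΔG = 1.46 kcal/mol between the two chairs.
K = exp(ΔG/RT) with R = 1.987×10⁻³ kcal mol⁻¹ K⁻¹ and T = 195 K gives K ≈ 43.3.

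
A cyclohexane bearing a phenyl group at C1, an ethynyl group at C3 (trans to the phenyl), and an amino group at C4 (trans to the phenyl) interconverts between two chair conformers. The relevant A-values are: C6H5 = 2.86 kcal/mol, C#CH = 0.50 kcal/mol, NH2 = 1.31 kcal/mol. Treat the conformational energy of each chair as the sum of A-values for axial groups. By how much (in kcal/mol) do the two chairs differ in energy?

3.67 kcal/mol

Chair I (phenyl axial, ethynyl equatorial, amino axial): E = 4.17 kcal/mol.
Chair II (phenyl equatorial, ethynyl axial, amino equatorial): E = 0.50 kcal/mol.
ΔE = 4.17 − 0.50 = 3.67 kcal/mol; chair II is more stable.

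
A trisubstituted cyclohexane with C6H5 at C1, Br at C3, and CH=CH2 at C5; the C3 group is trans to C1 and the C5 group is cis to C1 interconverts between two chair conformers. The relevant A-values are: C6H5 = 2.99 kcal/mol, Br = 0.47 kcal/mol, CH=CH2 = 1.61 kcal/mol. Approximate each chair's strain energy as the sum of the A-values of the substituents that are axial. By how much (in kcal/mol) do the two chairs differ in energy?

4.13 kcal/mol

Chair I (phenyl axial, bromo equatorial, vinyl axial): E = 4.60 kcal/mol.
Chair II (phenyl equatorial, bromo axial, vinyl equatorial): E = 0.47 kcal/mol.
ΔE = 4.60 − 0.47 = 4.13 kcal/mol; chair II is more stable.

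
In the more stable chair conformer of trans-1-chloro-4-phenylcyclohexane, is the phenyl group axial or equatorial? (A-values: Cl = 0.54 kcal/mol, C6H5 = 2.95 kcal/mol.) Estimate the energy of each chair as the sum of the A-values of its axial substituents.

equatorial

C1 and C4 have opposite parity, so for the trans isomer the two substituents are e,e in one chair and a,a in the other.
Chair I (chloro axial, phenyl axial): E = 3.49 kcal/mol.
Chair II (chloro equatorial, phenyl equatorial): E = 0.00 kcal/mol.
Chair II is the more stable (lower-energy) conformer, and in that chair the phenyl group is equatorial.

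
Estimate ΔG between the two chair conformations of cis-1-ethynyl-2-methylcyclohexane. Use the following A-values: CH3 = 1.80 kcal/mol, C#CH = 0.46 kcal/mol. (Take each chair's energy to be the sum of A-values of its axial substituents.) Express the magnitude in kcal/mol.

C1 and C2 have opposite parity, so for the cis isomer the two substituents are one axial and one equatorial in each chair.
Chair I (methyl axial, ethynyl equatorial): E = 1.80 kcal/mol.
Chair II (methyl equatorial, ethynyl axial): E = 0.46 kcal/mol.
ΔE = 1.80 − 0.46 = 1.34 kcal/mol; chair II is more stable.

1.34 kcal/mol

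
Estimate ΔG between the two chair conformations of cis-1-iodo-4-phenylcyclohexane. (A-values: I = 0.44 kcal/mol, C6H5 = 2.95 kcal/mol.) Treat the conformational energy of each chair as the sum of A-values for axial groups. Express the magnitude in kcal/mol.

2.51 kcal/mol

C1 and C4 have opposite parity, so for the cis isomer the two substituents are one axial and one equatorial in each chair.
Chair I (iodo axial, phenyl equatorial): E = 0.44 kcal/mol.
Chair II (iodo equatorial, phenyl axial): E = 2.95 kcal/mol.
ΔE = 2.95 − 0.44 = 2.51 kcal/mol; chair I is more stable.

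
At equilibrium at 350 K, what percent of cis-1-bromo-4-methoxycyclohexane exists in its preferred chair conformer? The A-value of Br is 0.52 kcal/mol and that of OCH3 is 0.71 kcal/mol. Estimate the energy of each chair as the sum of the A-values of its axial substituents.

56.8%

C1 and C4 have opposite parity, so for the cis isomer the two substituents are one axial and one equatorial in each chair.
Chair I (bromo axial, methoxy equatorial): E = 0.52 kcal/mol; chair II (bromo equatorial, methoxy axial): E = 0.71 kcal/mol.
ΔG = 0.19 kcal/mol between the two chairs.
K = exp(ΔG/RT) with R = 1.987×10⁻³ kcal mol⁻¹ K⁻¹ and T = 350 K gives K ≈ 1.31.
Fraction in the lower-energy chair = K/(K+1) = 56.8%.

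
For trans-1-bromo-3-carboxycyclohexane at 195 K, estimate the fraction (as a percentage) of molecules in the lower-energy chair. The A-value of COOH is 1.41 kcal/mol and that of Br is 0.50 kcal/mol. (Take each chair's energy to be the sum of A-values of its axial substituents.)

C1 and C3 have the same parity, so for the trans isomer the two substituents are one axial and one equatorial in each chair.
Chair I (carboxyl axial, bromo equatorial): E = 1.41 kcal/mol; chair II (carboxyl equatorial, bromo axial): E = 0.50 kcal/mol.
ΔG = 0.91 kcal/mol between the two chairs.
K = exp(ΔG/RT) with R = 1.987×10⁻³ kcal mol⁻¹ K⁻¹ and T = 195 K gives K ≈ 10.5.
Fraction in the lower-energy chair = K/(K+1) = 91.3%.

91.3%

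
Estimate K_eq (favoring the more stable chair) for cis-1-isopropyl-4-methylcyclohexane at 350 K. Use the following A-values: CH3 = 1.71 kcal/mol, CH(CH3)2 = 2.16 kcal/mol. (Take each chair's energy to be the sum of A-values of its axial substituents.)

C1 and C4 have opposite parity, so for the cis isomer the two substituents are one axial and one equatorial in each chair.
Chair I (methyl axial, isopropyl equatorial): E = 1.71 kcal/mol; chair II (methyl equatorial, isopropyl axial): E = 2.16 kcal/mol.
ΔG = 0.45 kcal/mol between the two chairs.
K = exp(ΔG/RT) with R = 1.987×10⁻³ kcal mol⁻¹ K⁻¹ and T = 350 K gives K ≈ 1.91.

K ≈ 1.91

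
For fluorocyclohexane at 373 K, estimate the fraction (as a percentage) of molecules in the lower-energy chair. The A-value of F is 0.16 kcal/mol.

55.4%

One chair has the fluoro group axial (E = 0.16 kcal/mol) and the other has it equatorial (E = 0).
ΔG = 0.16 kcal/mol between the two chairs.
K = exp(ΔG/RT) with R = 1.987×10⁻³ kcal mol⁻¹ K⁻¹ and T = 373 K gives K ≈ 1.24.
Fraction in the lower-energy chair = K/(K+1) = 55.4%.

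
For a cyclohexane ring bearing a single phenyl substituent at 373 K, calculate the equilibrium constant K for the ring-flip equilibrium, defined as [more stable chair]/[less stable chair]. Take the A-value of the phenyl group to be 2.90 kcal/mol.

One chair has the phenyl group axial (E = 2.90 kcal/mol) and the other has it equatorial (E = 0).
ΔG = 2.90 kcal/mol between the two chairs.
K = exp(ΔG/RT) with R = 1.987×10⁻³ kcal mol⁻¹ K⁻¹ and T = 373 K gives K ≈ 50.

K ≈ 50.0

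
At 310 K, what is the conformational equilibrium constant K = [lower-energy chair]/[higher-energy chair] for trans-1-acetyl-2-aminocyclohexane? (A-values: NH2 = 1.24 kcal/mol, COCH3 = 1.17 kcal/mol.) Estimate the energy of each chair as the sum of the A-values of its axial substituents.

C1 and C2 have opposite parity, so for the trans isomer the two substituents are e,e in one chair and a,a in the other.
Chair I (amino axial, acetyl axial): E = 2.41 kcal/mol; chair II (amino equatorial, acetyl equatorial): E = 0.00 kcal/mol.
ΔG = 2.41 kcal/mol between the two chairs.
K = exp(ΔG/RT) with R = 1.987×10⁻³ kcal mol⁻¹ K⁻¹ and T = 310 K gives K ≈ 50.

K ≈ 50.0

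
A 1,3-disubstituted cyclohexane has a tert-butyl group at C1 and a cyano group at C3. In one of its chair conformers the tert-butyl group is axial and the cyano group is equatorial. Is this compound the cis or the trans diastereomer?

trans

C1 and C3 have the same parity, so their axial bonds point in the same direction.
With same-parity carbons, two substituents on the same face are both axial or both equatorial; opposite faces give one of each.
Here the groups are axial/equatorial → opposite face → trans.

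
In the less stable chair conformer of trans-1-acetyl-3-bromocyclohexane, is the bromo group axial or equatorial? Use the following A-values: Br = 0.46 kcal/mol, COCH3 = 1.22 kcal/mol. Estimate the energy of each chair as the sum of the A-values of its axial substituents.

equatorial

C1 and C3 have the same parity, so for the trans isomer the two substituents are one axial and one equatorial in each chair.
Chair I (bromo axial, acetyl equatorial): E = 0.46 kcal/mol.
Chair II (bromo equatorial, acetyl axial): E = 1.22 kcal/mol.
Chair II is the less stable (higher-energy) conformer, and in that chair the bromo group is equatorial.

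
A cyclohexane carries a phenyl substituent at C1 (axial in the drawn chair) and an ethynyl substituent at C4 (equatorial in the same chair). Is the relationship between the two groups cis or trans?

cis

C1 and C4 have opposite parity, so their axial bonds point in opposite directions.
With opposite-parity carbons, two substituents on the same face are one axial and one equatorial; opposite faces give both axial or both equatorial.
Here the groups are axial/equatorial → same face → cis.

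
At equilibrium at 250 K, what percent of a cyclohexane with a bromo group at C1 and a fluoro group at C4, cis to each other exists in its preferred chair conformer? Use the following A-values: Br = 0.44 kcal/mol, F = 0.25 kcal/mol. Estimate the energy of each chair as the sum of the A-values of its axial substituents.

59.4%

C1 and C4 have opposite parity, so for the cis isomer the two substituents are one axial and one equatorial in each chair.
Chair I (bromo axial, fluoro equatorial): E = 0.44 kcal/mol; chair II (bromo equatorial, fluoro axial): E = 0.25 kcal/mol.
ΔG = 0.19 kcal/mol between the two chairs.
K = exp(ΔG/RT) with R = 1.987×10⁻³ kcal mol⁻¹ K⁻¹ and T = 250 K gives K ≈ 1.47.
Fraction in the lower-energy chair = K/(K+1) = 59.4%.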